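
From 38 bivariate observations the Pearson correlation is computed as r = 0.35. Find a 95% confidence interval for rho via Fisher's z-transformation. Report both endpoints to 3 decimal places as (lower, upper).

(0.034, 0.602)

z_r = atanh(0.35) = 0.365444;  SE = 1/√(n−3) = 1/√35 = 0.169031
z-limits: 0.365444 ± 1.960·0.169031 = 0.365444 ± 0.331301 = [0.034143, 0.696745]
ρ-limits: (tanh 0.034143, tanh 0.696745) = (0.034, 0.602)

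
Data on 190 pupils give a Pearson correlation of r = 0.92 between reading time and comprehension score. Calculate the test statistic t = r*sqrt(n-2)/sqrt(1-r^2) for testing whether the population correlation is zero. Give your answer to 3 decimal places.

t = r·√(n−2) / √(1−r²) with r = 0.92, n = 190
  = 0.92·√188 / √(1 − 0.8464)
  = 0.92·13.711309 / 0.391918
  = 12.614404 / 0.391918 = 32.186

32.186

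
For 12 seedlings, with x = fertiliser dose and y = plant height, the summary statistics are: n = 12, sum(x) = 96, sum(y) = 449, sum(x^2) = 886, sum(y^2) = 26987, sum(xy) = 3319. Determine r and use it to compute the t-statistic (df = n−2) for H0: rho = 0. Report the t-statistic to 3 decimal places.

-0.813

S_xy = nΣxy − ΣxΣy = 12·3319 − 96·449 = 39828 − 43104 = -3276
S_xx = nΣx² − (Σx)² = 12·886 − 96² = 10632 − 9216 = 1416
S_yy = nΣy² − (Σy)² = 12·26987 − 449² = 323844 − 201601 = 122243
r = S_xy / √(S_xx·S_yy) = -3276 / √(1416·122243) = -3276 / √173096088 = -3276 / 13156.5986 = -0.2490
t = r·√(n−2)/√(1−r²) = -0.2490·√10 / √(1−0.062001) = -0.787407 / 0.968503 = -0.813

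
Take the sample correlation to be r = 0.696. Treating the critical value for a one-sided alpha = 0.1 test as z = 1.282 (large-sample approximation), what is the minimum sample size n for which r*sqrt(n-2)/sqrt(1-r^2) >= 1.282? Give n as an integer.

r√(n−2)/√(1−r²) ≥ 1.282  ⇔  n−2 ≥ (1.282)²·(1−r²)/r²
(1−r²)/r² = (1−0.484416)/0.484416 = 1.0643
n ≥ 2 + 1.643524·1.0643 = 2 + 1.7492 = 3.7492
⌈3.7492⌉ = 4

4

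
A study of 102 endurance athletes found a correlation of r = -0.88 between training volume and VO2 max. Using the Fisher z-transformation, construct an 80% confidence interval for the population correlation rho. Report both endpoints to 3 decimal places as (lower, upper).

(-0.906, -0.847)

z_r = atanh(-0.88) = -1.375768;  SE = 1/√(n−3) = 1/√99 = 0.100504
z-limits: -1.375768 ± 1.282·0.100504 = -1.375768 ± 0.128846 = [-1.504614, -1.246922]
ρ-limits: (tanh -1.504614, tanh -1.246922) = (-0.906, -0.847)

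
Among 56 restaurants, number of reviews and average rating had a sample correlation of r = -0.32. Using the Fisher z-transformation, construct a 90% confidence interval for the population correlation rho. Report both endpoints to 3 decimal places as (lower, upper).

z_r = atanh(-0.32) = -0.331647;  SE = 1/√(n−3) = 1/√53 = 0.137361
z-limits: -0.331647 ± 1.645·0.137361 = -0.331647 ± 0.225959 = [-0.557606, -0.105688]
ρ-limits: (tanh -0.557606, tanh -0.105688) = (-0.506, -0.105)

(-0.506, -0.105)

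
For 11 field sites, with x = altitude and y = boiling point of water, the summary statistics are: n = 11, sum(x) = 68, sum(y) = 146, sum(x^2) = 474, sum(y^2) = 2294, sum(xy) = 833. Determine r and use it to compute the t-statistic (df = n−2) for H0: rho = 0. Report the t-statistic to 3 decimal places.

Numerator: nΣxy − (Σx)(Σy) = 11·833 − (68)(146) = -765
Denominator: √[(nΣx²−(Σx)²)(nΣy²−(Σy)²)]
  nΣx²−(Σx)² = 11·474 − 4624 = 590;  nΣy²−(Σy)² = 11·2294 − 21316 = 3918
  √(590·3918) = √2311620 = 1520.4013
r = -765 / 1520.4013 = -0.5032
t = r·√(n−2)/√(1−r²) = -0.5032·√9 / √(1−0.253210) = -1.509600 / 0.864170 = -1.747

-1.747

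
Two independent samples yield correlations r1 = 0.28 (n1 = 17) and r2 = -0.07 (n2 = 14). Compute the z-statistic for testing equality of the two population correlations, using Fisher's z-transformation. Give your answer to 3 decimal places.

z1 = atanh(0.28) = 0.287682,  z2 = atanh(-0.07) = -0.070115
SE = √(1/(n1−3) + 1/(n2−3)) = √(1/14 + 1/11) = √(0.0714286 + 0.0909091) = √0.1623377 = 0.402912
z = (z1 − z2)/SE = (0.287682 − (-0.070115)) / 0.402912 = 0.357797 / 0.402912 = 0.888

0.888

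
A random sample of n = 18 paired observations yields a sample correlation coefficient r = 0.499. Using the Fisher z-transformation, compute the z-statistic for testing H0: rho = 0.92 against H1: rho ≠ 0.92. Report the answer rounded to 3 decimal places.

z_r = atanh(0.499) = 0.547974,  z_0 = atanh(0.92) = 1.589027
SE = 1/√(n−3) = 1/√15 = 0.258199
z = (z_r − z_0)/SE = (0.547974 − 1.589027) / 0.258199 = -1.041053 / 0.258199 = -4.032

-4.032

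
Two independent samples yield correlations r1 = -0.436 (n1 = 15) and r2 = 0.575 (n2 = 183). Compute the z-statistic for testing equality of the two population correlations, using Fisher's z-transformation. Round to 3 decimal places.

-3.764

z1 = atanh(-0.436) = -0.467281,  z2 = atanh(0.575) = 0.654961
SE = √(1/(n1−3) + 1/(n2−3)) = √(1/12 + 1/180) = √(0.0833333 + 0.0055556) = √0.0888889 = 0.298142
z = (z1 − z2)/SE = (-0.467281 − 0.654961) / 0.298142 = -1.122242 / 0.298142 = -3.764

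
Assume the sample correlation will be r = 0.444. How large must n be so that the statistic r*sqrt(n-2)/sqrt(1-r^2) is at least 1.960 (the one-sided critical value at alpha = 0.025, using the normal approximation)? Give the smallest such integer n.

18

Need r·√(n−2)/√(1−r²) ≥ 1.960
√(n−2) ≥ 1.960·√(1−0.197136) / 0.444 = 1.960·0.896027 / 0.444 = 3.9554
n−2 ≥ 15.6452  ⇒  n ≥ 17.6452
Smallest integer n = 18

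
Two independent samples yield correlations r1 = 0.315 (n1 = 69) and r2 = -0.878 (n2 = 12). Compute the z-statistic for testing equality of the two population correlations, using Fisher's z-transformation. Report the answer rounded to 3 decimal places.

4.765

z1 = atanh(0.315) = 0.326087,  z2 = atanh(-0.878) = -1.366971
SE = √(1/(n1−3) + 1/(n2−3)) = √(1/66 + 1/9) = √(0.0151515 + 0.1111111) = √0.1262626 = 0.355334
z = (z1 − z2)/SE = (0.326087 − (-1.366971)) / 0.355334 = 1.693058 / 0.355334 = 4.765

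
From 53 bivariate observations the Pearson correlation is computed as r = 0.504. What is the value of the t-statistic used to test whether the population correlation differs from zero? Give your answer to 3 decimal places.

4.167

1 − r² = 1 − 0.254016 = 0.745984;  √(1−r²) = 0.863704
√(n−2) = √51 = 7.141428
t = r·√(n−2)/√(1−r²) = 0.504 · 7.141428 / 0.863704 = 4.167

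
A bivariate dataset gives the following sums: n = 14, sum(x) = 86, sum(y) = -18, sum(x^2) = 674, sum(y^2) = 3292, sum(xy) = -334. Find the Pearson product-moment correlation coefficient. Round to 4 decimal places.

S_xy = nΣxy − ΣxΣy = 14·(-334) − 86·(-18) = -4676 − (-1548) = -3128
S_xx = nΣx² − (Σx)² = 14·674 − 86² = 9436 − 7396 = 2040
S_yy = nΣy² − (Σy)² = 14·3292 − (-18)² = 46088 − 324 = 45764
r = S_xy / √(S_xx·S_yy) = -3128 / √(2040·45764) = -3128 / √93358560 = -3128 / 9662.2233 = -0.3237

-0.3237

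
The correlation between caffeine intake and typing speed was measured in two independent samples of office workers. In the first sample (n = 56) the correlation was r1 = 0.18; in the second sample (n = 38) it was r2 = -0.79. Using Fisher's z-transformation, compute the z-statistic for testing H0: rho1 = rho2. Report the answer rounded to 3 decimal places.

z1 = atanh(0.18) = 0.181983,  z2 = atanh(-0.79) = -1.071432
SE = √(1/(n1−3) + 1/(n2−3)) = √(1/53 + 1/35) = √(0.0188679 + 0.0285714) = √0.0474393 = 0.217806
z = (z1 − z2)/SE = (0.181983 − (-1.071432)) / 0.217806 = 1.253415 / 0.217806 = 5.755

5.755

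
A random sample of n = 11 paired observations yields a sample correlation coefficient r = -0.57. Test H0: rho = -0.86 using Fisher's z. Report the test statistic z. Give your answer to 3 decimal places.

1.827

z_r = atanh(-0.57) = -0.647523,  z_0 = atanh(-0.86) = -1.293345
SE = 1/√(n−3) = 1/√8 = 0.353553
z = (z_r − z_0)/SE = (-0.647523 − (-1.293345)) / 0.353553 = 0.645822 / 0.353553 = 1.827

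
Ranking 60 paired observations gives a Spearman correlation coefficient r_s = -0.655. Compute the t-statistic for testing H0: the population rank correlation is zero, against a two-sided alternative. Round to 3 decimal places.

t = r_s·√(n−2) / √(1−r_s²) with r_s = -0.655, n = 60
  = -0.655·√58 / √(1 − 0.429025)
  = -0.655·7.615773 / 0.755629
  = -4.988331 / 0.755629 = -6.602

-6.602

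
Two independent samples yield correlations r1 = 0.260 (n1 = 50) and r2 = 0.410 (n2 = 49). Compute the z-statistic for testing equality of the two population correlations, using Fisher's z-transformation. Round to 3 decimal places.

Fisher z-transforms: z1 = atanh(0.260) = 0.266108, z2 = atanh(0.410) = 0.435611; difference d = -0.169503
Var(d) = 1/47 + 1/46 = 0.0212766 + 0.0217391 = 0.0430157
z = d/√Var(d) = -0.169503 / √0.0430157 = -0.169503 / 0.207402 = -0.817

-0.817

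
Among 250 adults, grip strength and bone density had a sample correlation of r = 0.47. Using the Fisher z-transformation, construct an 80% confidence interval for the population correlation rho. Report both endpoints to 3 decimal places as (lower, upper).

(0.404, 0.531)

Fisher z: z_r = atanh(r) = ½·ln((1+0.47)/(1−0.47)) = 0.510070
SE(z) = 1/√(n−3) = 1/√247 = 0.063628
80% ⇒ z* = 1.282; margin = 1.282·0.063628 = 0.081571
CI on z-scale: (0.428499, 0.591641)
Back-transform: tanh(0.428499) = 0.404066, tanh(0.591641) = 0.531075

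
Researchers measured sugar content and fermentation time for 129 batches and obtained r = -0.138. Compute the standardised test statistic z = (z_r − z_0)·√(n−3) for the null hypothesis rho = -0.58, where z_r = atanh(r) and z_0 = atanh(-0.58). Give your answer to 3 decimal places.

z_r = atanh(-0.138) = -0.138886,  z_0 = atanh(-0.58) = -0.662463
SE = 1/√(n−3) = 1/√126 = 0.089087
z = (z_r − z_0)/SE = (-0.138886 − (-0.662463)) / 0.089087 = 0.523577 / 0.089087 = 5.877

5.877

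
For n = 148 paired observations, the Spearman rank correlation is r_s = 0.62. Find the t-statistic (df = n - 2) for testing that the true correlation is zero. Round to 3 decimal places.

9.548

t = r_s·√(n−2) / √(1−r_s²) with r_s = 0.62, n = 148
  = 0.62·√146 / √(1 − 0.3844)
  = 0.62·12.083046 / 0.784602
  = 7.491489 / 0.784602 = 9.548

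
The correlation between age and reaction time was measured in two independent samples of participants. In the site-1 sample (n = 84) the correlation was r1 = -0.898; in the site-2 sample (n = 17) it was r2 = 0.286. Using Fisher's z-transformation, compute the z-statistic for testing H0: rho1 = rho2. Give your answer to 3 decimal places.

-6.067

Fisher z-transforms: z1 = atanh(-0.898) = -1.461792, z2 = atanh(0.286) = 0.294204; difference d = -1.755996
Var(d) = 1/81 + 1/14 = 0.0123457 + 0.0714286 = 0.0837743
z = d/√Var(d) = -1.755996 / √0.0837743 = -1.755996 / 0.289438 = -6.067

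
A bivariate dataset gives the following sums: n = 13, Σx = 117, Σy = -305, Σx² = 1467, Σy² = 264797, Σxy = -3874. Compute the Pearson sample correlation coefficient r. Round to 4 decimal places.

-0.1093

Numerator: nΣxy − (Σx)(Σy) = 13·(-3874) − (117)(-305) = -14677
Denominator: √[(nΣx²−(Σx)²)(nΣy²−(Σy)²)]
  nΣx²−(Σx)² = 13·1467 − 13689 = 5382;  nΣy²−(Σy)² = 13·264797 − 93025 = 3349336
  √(5382·3349336) = √18026126352 = 134261.4105
r = -14677 / 134261.4105 = -0.1093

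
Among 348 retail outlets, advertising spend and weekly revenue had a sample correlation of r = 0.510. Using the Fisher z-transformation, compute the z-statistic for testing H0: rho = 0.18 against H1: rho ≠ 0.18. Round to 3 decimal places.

Fisher z: atanh(0.510) = 0.562730, atanh(0.18) = 0.181983
z = (z_r − z_0)·√(n−3) = (0.562730 − 0.181983)·√345 = 0.380747 · 18.574176 = 7.072

7.072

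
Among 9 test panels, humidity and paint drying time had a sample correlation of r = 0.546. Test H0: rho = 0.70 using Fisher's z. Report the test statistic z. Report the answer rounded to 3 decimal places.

-0.624

Fisher z: atanh(0.546) = 0.612665, atanh(0.70) = 0.867301
z = (z_r − z_0)·√(n−3) = (0.612665 − 0.867301)·√6 = -0.254636 · 2.449490 = -0.624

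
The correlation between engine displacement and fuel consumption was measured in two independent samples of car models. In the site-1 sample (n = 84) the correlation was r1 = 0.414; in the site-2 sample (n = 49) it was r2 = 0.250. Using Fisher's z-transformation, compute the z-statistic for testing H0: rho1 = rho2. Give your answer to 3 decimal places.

z1 = atanh(0.414) = 0.440429,  z2 = atanh(0.250) = 0.255413
SE = √(1/(n1−3) + 1/(n2−3)) = √(1/81 + 1/46) = √(0.0123457 + 0.0217391) = √0.0340848 = 0.184621
z = (z1 − z2)/SE = (0.440429 − 0.255413) / 0.184621 = 0.185016 / 0.184621 = 1.002

1.002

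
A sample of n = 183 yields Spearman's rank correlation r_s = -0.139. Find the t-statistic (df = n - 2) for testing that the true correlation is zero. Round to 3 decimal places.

-1.888

t = r_s·√(n−2) / √(1−r_s²) with r_s = -0.139, n = 183
  = -0.139·√181 / √(1 − 0.019321)
  = -0.139·13.453624 / 0.990292
  = -1.870054 / 0.990292 = -1.888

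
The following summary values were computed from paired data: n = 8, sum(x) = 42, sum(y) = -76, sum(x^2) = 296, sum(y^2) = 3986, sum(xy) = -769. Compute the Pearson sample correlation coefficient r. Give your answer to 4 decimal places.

-0.7453

S_xy = nΣxy − ΣxΣy = 8·(-769) − 42·(-76) = -6152 − (-3192) = -2960
S_xx = nΣx² − (Σx)² = 8·296 − 42² = 2368 − 1764 = 604
S_yy = nΣy² − (Σy)² = 8·3986 − (-76)² = 31888 − 5776 = 26112
r = S_xy / √(S_xx·S_yy) = -2960 / √(604·26112) = -2960 / √15771648 = -2960 / 3971.3534 = -0.7453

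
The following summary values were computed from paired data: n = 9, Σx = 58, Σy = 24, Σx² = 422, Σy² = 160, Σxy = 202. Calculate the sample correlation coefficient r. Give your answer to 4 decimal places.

Numerator: nΣxy − (Σx)(Σy) = 9·202 − (58)(24) = 426
Denominator: √[(nΣx²−(Σx)²)(nΣy²−(Σy)²)]
  nΣx²−(Σx)² = 9·422 − 3364 = 434;  nΣy²−(Σy)² = 9·160 − 576 = 864
  √(434·864) = √374976 = 612.3528
r = 426 / 612.3528 = 0.6957

0.6957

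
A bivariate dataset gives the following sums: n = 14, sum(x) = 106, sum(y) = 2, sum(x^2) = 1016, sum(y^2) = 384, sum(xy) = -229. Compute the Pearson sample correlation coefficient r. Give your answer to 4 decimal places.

Numerator: nΣxy − (Σx)(Σy) = 14·(-229) − (106)(2) = -3418
Denominator: √[(nΣx²−(Σx)²)(nΣy²−(Σy)²)]
  nΣx²−(Σx)² = 14·1016 − 11236 = 2988;  nΣy²−(Σy)² = 14·384 − 4 = 5372
  √(2988·5372) = √16051536 = 4006.4368
r = -3418 / 4006.4368 = -0.8531

-0.8531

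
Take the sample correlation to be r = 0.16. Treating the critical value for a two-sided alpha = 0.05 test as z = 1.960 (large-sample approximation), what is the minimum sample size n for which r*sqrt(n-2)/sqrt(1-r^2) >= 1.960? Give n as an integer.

149

r√(n−2)/√(1−r²) ≥ 1.960  ⇔  n−2 ≥ (1.960)²·(1−r²)/r²
(1−r²)/r² = (1−0.0256)/0.0256 = 38.0625
n ≥ 2 + 3.8416·38.0625 = 2 + 146.2209 = 148.2209
⌈148.2209⌉ = 149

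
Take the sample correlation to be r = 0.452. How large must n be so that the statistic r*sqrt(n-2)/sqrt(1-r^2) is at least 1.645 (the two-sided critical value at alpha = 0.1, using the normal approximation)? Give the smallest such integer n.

13

r√(n−2)/√(1−r²) ≥ 1.645  ⇔  n−2 ≥ (1.645)²·(1−r²)/r²
(1−r²)/r² = (1−0.204304)/0.204304 = 3.8947
n ≥ 2 + 2.706025·3.8947 = 2 + 10.5392 = 12.5392
⌈12.5392⌉ = 13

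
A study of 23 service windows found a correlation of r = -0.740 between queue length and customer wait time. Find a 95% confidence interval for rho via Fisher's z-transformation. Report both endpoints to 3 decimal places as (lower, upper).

(-0.883, -0.472)

Fisher z: z_r = atanh(r) = ½·ln((1+(-0.740))/(1−(-0.740))) = -0.950479
SE(z) = 1/√(n−3) = 1/√20 = 0.223607
95% ⇒ z* = 1.960; margin = 1.960·0.223607 = 0.438270
CI on z-scale: (-1.388749, -0.512209)
Back-transform: tanh(-1.388749) = -0.882895, tanh(-0.512209) = -0.471665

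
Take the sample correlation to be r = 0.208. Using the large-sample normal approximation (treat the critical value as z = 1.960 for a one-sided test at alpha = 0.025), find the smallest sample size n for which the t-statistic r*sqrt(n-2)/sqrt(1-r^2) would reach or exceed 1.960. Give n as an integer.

r√(n−2)/√(1−r²) ≥ 1.960  ⇔  n−2 ≥ (1.960)²·(1−r²)/r²
(1−r²)/r² = (1−0.043264)/0.043264 = 22.1139
n ≥ 2 + 3.8416·22.1139 = 2 + 84.9528 = 86.9528
⌈86.9528⌉ = 87

87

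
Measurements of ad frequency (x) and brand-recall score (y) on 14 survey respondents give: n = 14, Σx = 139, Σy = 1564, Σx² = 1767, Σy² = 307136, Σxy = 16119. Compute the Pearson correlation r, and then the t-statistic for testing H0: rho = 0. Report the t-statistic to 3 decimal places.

0.287

Numerator: nΣxy − (Σx)(Σy) = 14·16119 − (139)(1564) = 8270
Denominator: √[(nΣx²−(Σx)²)(nΣy²−(Σy)²)]
  nΣx²−(Σx)² = 14·1767 − 19321 = 5417;  nΣy²−(Σy)² = 14·307136 − 2446096 = 1853808
  √(5417·1853808) = √10042077936 = 100210.1688
r = 8270 / 100210.1688 = 0.0825
t = r·√(n−2)/√(1−r²) = 0.0825·√12 / √(1−0.006806) = 0.285788 / 0.996591 = 0.287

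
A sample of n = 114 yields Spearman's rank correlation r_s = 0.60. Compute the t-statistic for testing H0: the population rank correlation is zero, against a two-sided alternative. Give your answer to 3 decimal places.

7.937

t = r_s·√(n−2) / √(1−r_s²) with r_s = 0.60, n = 114
  = 0.60·√112 / √(1 − 0.3600)
  = 0.60·10.583005 / 0.800000
  = 6.349803 / 0.800000 = 7.937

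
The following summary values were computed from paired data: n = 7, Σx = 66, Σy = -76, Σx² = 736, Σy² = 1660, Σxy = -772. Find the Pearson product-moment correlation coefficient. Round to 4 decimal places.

-0.1799

S_xy = nΣxy − ΣxΣy = 7·(-772) − 66·(-76) = -5404 − (-5016) = -388
S_xx = nΣx² − (Σx)² = 7·736 − 66² = 5152 − 4356 = 796
S_yy = nΣy² − (Σy)² = 7·1660 − (-76)² = 11620 − 5776 = 5844
r = S_xy / √(S_xx·S_yy) = -388 / √(796·5844) = -388 / √4651824 = -388 / 2156.8088 = -0.1799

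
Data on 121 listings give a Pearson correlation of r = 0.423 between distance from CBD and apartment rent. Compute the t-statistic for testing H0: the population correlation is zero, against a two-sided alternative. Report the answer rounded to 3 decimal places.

t = r·√(n−2) / √(1−r²) with r = 0.423, n = 121
  = 0.423·√119 / √(1 − 0.178929)
  = 0.423·10.908712 / 0.906130
  = 4.614385 / 0.906130 = 5.092

5.092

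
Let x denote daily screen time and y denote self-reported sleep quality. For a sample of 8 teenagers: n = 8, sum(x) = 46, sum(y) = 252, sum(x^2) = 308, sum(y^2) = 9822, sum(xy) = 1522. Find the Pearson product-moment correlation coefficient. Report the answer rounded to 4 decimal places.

0.2550

S_xy = nΣxy − ΣxΣy = 8·1522 − 46·252 = 12176 − 11592 = 584
S_xx = nΣx² − (Σx)² = 8·308 − 46² = 2464 − 2116 = 348
S_yy = nΣy² − (Σy)² = 8·9822 − 252² = 78576 − 63504 = 15072
r = S_xy / √(S_xx·S_yy) = 584 / √(348·15072) = 584 / √5245056 = 584 / 2290.2087 = 0.2550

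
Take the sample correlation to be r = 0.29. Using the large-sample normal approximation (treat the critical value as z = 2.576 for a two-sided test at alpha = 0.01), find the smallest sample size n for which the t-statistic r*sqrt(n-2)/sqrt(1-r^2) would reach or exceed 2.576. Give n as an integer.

Need r·√(n−2)/√(1−r²) ≥ 2.576
√(n−2) ≥ 2.576·√(1−0.0841) / 0.29 = 2.576·0.957027 / 0.29 = 8.5010
n−2 ≥ 72.2670  ⇒  n ≥ 74.2670
Smallest integer n = 75

75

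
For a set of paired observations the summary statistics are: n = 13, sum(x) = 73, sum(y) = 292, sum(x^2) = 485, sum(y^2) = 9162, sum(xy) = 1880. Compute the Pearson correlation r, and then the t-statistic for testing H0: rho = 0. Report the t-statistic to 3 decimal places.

S_xy = nΣxy − ΣxΣy = 13·1880 − 73·292 = 24440 − 21316 = 3124
S_xx = nΣx² − (Σx)² = 13·485 − 73² = 6305 − 5329 = 976
S_yy = nΣy² − (Σy)² = 13·9162 − 292² = 119106 − 85264 = 33842
r = S_xy / √(S_xx·S_yy) = 3124 / √(976·33842) = 3124 / √33029792 = 3124 / 5747.1551 = 0.5436
t = r·√(n−2)/√(1−r²) = 0.5436·√11 / √(1−0.295501) = 1.802917 / 0.839344 = 2.148

2.148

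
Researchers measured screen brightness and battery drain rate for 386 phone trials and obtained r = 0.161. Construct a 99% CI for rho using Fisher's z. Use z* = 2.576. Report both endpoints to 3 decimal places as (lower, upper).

(0.031, 0.286)

Fisher z: z_r = atanh(r) = ½·ln((1+0.161)/(1−0.161)) = 0.162413
SE(z) = 1/√(n−3) = 1/√383 = 0.051098
99% ⇒ z* = 2.576; margin = 2.576·0.051098 = 0.131628
CI on z-scale: (0.030785, 0.294041)
Back-transform: tanh(0.030785) = 0.030775, tanh(0.294041) = 0.285850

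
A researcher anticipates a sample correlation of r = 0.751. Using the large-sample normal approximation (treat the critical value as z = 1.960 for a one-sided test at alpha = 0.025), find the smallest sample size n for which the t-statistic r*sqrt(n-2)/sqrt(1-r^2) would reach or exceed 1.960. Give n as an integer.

5

r√(n−2)/√(1−r²) ≥ 1.960  ⇔  n−2 ≥ (1.960)²·(1−r²)/r²
(1−r²)/r² = (1−0.564001)/0.564001 = 0.7730
n ≥ 2 + 3.8416·0.7730 = 2 + 2.9696 = 4.9696
⌈4.9696⌉ = 5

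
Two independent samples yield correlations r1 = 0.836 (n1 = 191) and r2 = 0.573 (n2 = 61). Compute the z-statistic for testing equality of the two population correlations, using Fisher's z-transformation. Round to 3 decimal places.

z1 = atanh(0.836) = 1.207739,  z2 = atanh(0.573) = 0.651978
SE = √(1/(n1−3) + 1/(n2−3)) = √(1/188 + 1/58) = √(0.0053191 + 0.0172414) = √0.0225605 = 0.150202
z = (z1 − z2)/SE = (1.207739 − 0.651978) / 0.150202 = 0.555761 / 0.150202 = 3.700

3.700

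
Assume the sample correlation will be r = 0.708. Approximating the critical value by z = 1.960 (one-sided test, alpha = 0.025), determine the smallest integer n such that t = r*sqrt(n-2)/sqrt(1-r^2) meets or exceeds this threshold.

r√(n−2)/√(1−r²) ≥ 1.960  ⇔  n−2 ≥ (1.960)²·(1−r²)/r²
(1−r²)/r² = (1−0.501264)/0.501264 = 0.9950
n ≥ 2 + 3.8416·0.9950 = 2 + 3.8224 = 5.8224
⌈5.8224⌉ = 6

6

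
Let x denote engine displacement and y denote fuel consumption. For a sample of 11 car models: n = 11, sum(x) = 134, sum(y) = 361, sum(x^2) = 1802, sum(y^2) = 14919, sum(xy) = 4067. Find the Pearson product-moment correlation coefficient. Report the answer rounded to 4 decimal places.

Numerator: nΣxy − (Σx)(Σy) = 11·4067 − (134)(361) = -3637
Denominator: √[(nΣx²−(Σx)²)(nΣy²−(Σy)²)]
  nΣx²−(Σx)² = 11·1802 − 17956 = 1866;  nΣy²−(Σy)² = 11·14919 − 130321 = 33788
  √(1866·33788) = √63048408 = 7940.3028
r = -3637 / 7940.3028 = -0.4580

-0.4580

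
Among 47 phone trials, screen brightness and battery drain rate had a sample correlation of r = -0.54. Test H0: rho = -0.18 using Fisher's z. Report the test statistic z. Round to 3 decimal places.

Fisher z: atanh(-0.54) = -0.604156, atanh(-0.18) = -0.181983
z = (z_r − z_0)·√(n−3) = (-0.604156 − (-0.181983))·√44 = -0.422173 · 6.633250 = -2.800

-2.800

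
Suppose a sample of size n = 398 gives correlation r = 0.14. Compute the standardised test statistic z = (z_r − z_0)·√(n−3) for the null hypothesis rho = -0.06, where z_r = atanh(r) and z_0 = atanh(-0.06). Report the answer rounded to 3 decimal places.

z_r = atanh(0.14) = 0.140926,  z_0 = atanh(-0.06) = -0.060072
SE = 1/√(n−3) = 1/√395 = 0.050315
z = (z_r − z_0)/SE = (0.140926 − (-0.060072)) / 0.050315 = 0.200998 / 0.050315 = 3.995

3.995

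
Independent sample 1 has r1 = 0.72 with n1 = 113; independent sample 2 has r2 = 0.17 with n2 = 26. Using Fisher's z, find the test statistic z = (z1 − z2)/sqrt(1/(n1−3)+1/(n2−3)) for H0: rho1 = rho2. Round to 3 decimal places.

Fisher z-transforms: z1 = atanh(0.72) = 0.907645, z2 = atanh(0.17) = 0.171667; difference d = 0.735978
Var(d) = 1/110 + 1/23 = 0.0090909 + 0.0434783 = 0.0525692
z = d/√Var(d) = 0.735978 / √0.0525692 = 0.735978 / 0.229280 = 3.210

3.210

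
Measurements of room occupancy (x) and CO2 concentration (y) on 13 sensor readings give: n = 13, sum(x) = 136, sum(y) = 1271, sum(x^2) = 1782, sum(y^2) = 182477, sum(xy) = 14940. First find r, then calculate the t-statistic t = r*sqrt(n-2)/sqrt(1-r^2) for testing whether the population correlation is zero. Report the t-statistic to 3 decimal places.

1.277

Numerator: nΣxy − (Σx)(Σy) = 13·14940 − (136)(1271) = 21364
Denominator: √[(nΣx²−(Σx)²)(nΣy²−(Σy)²)]
  nΣx²−(Σx)² = 13·1782 − 18496 = 4670;  nΣy²−(Σy)² = 13·182477 − 1615441 = 756760
  √(4670·756760) = √3534069200 = 59448.0378
r = 21364 / 59448.0378 = 0.3594
t = r·√(n−2)/√(1−r²) = 0.3594·√11 / √(1−0.129168) = 1.191995 / 0.933184 = 1.277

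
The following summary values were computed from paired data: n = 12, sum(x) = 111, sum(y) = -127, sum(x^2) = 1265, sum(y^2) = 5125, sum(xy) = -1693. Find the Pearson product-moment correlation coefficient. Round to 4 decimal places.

Numerator: nΣxy − (Σx)(Σy) = 12·(-1693) − (111)(-127) = -6219
Denominator: √[(nΣx²−(Σx)²)(nΣy²−(Σy)²)]
  nΣx²−(Σx)² = 12·1265 − 12321 = 2859;  nΣy²−(Σy)² = 12·5125 − 16129 = 45371
  √(2859·45371) = √129715689 = 11389.2796
r = -6219 / 11389.2796 = -0.5460

-0.5460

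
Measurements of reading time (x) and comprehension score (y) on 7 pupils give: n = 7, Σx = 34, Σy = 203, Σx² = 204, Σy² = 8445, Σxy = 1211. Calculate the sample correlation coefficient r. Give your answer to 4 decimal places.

Numerator: nΣxy − (Σx)(Σy) = 7·1211 − (34)(203) = 1575
Denominator: √[(nΣx²−(Σx)²)(nΣy²−(Σy)²)]
  nΣx²−(Σx)² = 7·204 − 1156 = 272;  nΣy²−(Σy)² = 7·8445 − 41209 = 17906
  √(272·17906) = √4870432 = 2206.9055
r = 1575 / 2206.9055 = 0.7137

0.7137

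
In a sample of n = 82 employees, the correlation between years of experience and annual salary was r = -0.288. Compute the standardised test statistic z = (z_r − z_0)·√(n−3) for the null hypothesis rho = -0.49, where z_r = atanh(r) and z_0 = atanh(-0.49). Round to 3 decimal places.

2.130

z_r = atanh(-0.288) = -0.296384,  z_0 = atanh(-0.49) = -0.536060
SE = 1/√(n−3) = 1/√79 = 0.112509
z = (z_r − z_0)/SE = (-0.296384 − (-0.536060)) / 0.112509 = 0.239676 / 0.112509 = 2.130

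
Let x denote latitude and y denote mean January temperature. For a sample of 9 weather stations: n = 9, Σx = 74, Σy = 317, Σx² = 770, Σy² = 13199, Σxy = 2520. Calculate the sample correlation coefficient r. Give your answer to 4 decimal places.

Numerator: nΣxy − (Σx)(Σy) = 9·2520 − (74)(317) = -778
Denominator: √[(nΣx²−(Σx)²)(nΣy²−(Σy)²)]
  nΣx²−(Σx)² = 9·770 − 5476 = 1454;  nΣy²−(Σy)² = 9·13199 − 100489 = 18302
  √(1454·18302) = √26611108 = 5158.5955
r = -778 / 5158.5955 = -0.1508

-0.1508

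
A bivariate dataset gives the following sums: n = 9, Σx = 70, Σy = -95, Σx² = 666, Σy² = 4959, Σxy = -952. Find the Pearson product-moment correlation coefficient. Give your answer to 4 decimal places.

-0.3073

Numerator: nΣxy − (Σx)(Σy) = 9·(-952) − (70)(-95) = -1918
Denominator: √[(nΣx²−(Σx)²)(nΣy²−(Σy)²)]
  nΣx²−(Σx)² = 9·666 − 4900 = 1094;  nΣy²−(Σy)² = 9·4959 − 9025 = 35606
  √(1094·35606) = √38952964 = 6241.2310
r = -1918 / 6241.2310 = -0.3073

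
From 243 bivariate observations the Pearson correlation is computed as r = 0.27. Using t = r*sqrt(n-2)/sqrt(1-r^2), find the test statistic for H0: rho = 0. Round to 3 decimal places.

4.353

1 − r² = 1 − 0.0729 = 0.9271;  √(1−r²) = 0.962860
√(n−2) = √241 = 15.524175
t = r·√(n−2)/√(1−r²) = 0.27 · 15.524175 / 0.962860 = 4.353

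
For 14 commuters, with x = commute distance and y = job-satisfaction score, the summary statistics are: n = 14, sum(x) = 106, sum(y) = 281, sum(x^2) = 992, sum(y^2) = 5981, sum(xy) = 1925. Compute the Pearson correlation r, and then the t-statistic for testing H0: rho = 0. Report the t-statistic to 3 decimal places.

-4.573

Numerator: nΣxy − (Σx)(Σy) = 14·1925 − (106)(281) = -2836
Denominator: √[(nΣx²−(Σx)²)(nΣy²−(Σy)²)]
  nΣx²−(Σx)² = 14·992 − 11236 = 2652;  nΣy²−(Σy)² = 14·5981 − 78961 = 4773
  √(2652·4773) = √12657996 = 3557.8078
r = -2836 / 3557.8078 = -0.7971
t = r·√(n−2)/√(1−r²) = -0.7971·√12 / √(1−0.635368) = -2.761235 / 0.603848 = -4.573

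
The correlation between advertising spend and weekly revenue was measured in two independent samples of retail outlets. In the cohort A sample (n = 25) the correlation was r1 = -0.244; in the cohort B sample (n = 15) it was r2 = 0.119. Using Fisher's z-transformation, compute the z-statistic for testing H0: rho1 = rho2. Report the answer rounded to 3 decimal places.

Fisher z-transforms: z1 = atanh(-0.244) = -0.249023, z2 = atanh(0.119) = 0.119567; difference d = -0.368590
Var(d) = 1/22 + 1/12 = 0.0454545 + 0.0833333 = 0.1287878
z = d/√Var(d) = -0.368590 / √0.1287878 = -0.368590 / 0.358870 = -1.027

-1.027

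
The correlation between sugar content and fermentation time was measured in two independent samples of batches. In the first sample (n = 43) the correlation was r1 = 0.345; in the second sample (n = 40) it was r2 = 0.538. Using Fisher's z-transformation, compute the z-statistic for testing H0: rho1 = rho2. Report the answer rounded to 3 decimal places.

-1.059

z1 = atanh(0.345) = 0.359757,  z2 = atanh(0.538) = 0.601337
SE = √(1/(n1−3) + 1/(n2−3)) = √(1/40 + 1/37) = √(0.0250000 + 0.0270270) = √0.0520270 = 0.228094
z = (z1 − z2)/SE = (0.359757 − 0.601337) / 0.228094 = -0.241580 / 0.228094 = -1.059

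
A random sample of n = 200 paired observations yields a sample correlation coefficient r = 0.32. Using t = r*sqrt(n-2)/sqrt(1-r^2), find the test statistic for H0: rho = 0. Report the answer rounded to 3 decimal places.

t = r·√(n−2) / √(1−r²) with r = 0.32, n = 200
  = 0.32·√198 / √(1 − 0.1024)
  = 0.32·14.071247 / 0.947418
  = 4.502799 / 0.947418 = 4.753

4.753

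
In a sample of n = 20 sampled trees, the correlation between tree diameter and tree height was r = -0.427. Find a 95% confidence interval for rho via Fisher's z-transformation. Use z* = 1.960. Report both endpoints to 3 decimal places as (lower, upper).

(-0.731, 0.019)

Fisher z: z_r = atanh(r) = ½·ln((1+(-0.427))/(1−(-0.427))) = -0.456222
SE(z) = 1/√(n−3) = 1/√17 = 0.242536
95% ⇒ z* = 1.960; margin = 1.960·0.242536 = 0.475371
CI on z-scale: (-0.931593, 0.019149)
Back-transform: tanh(-0.931593) = -0.731336, tanh(0.019149) = 0.019147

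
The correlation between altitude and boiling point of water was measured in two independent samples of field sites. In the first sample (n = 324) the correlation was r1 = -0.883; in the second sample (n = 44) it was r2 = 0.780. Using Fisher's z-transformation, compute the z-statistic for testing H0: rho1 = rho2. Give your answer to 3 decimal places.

z1 = atanh(-0.883) = -1.389224,  z2 = atanh(0.780) = 1.045371
SE = √(1/(n1−3) + 1/(n2−3)) = √(1/321 + 1/41) = √(0.0031153 + 0.0243902) = √0.0275055 = 0.165848
z = (z1 − z2)/SE = (-1.389224 − 1.045371) / 0.165848 = -2.434595 / 0.165848 = -14.680

-14.680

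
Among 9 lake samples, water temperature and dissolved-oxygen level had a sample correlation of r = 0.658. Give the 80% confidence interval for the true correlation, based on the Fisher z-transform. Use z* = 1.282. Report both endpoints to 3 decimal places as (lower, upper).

(0.260, 0.865)

z_r = atanh(0.658) = 0.789278;  SE = 1/√(n−3) = 1/√6 = 0.408248
z-limits: 0.789278 ± 1.282·0.408248 = 0.789278 ± 0.523374 = [0.265904, 1.312652]
ρ-limits: (tanh 0.265904, tanh 1.312652) = (0.260, 0.865)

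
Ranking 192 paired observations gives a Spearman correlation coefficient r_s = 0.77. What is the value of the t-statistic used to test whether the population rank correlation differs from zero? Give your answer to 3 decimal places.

t = r_s·√(n−2) / √(1−r_s²) with r_s = 0.77, n = 192
  = 0.77·√190 / √(1 − 0.5929)
  = 0.77·13.784049 / 0.638044
  = 10.613718 / 0.638044 = 16.635

16.635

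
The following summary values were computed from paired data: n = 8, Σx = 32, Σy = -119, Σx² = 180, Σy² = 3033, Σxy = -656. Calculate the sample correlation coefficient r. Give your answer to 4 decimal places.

-0.7024

S_xy = nΣxy − ΣxΣy = 8·(-656) − 32·(-119) = -5248 − (-3808) = -1440
S_xx = nΣx² − (Σx)² = 8·180 − 32² = 1440 − 1024 = 416
S_yy = nΣy² − (Σy)² = 8·3033 − (-119)² = 24264 − 14161 = 10103
r = S_xy / √(S_xx·S_yy) = -1440 / √(416·10103) = -1440 / √4202848 = -1440 / 2050.0849 = -0.7024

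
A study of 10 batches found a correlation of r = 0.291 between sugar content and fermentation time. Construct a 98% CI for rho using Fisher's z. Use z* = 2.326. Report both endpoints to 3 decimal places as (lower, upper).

(-0.522, 0.827)

z_r = atanh(0.291) = 0.299658;  SE = 1/√(n−3) = 1/√7 = 0.377964
z-limits: 0.299658 ± 2.326·0.377964 = 0.299658 ± 0.879144 = [-0.579486, 1.178802]
ρ-limits: (tanh -0.579486, tanh 1.178802) = (-0.522, 0.827)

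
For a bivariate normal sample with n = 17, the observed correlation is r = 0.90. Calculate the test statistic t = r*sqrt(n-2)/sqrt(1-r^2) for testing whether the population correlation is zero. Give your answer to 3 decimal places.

7.997

t = r·√(n−2) / √(1−r²) with r = 0.90, n = 17
  = 0.90·√15 / √(1 − 0.8100)
  = 0.90·3.872983 / 0.435890
  = 3.485685 / 0.435890 = 7.997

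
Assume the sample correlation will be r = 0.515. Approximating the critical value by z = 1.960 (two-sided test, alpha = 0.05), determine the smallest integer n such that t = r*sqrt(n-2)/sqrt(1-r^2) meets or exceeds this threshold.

13

r√(n−2)/√(1−r²) ≥ 1.960  ⇔  n−2 ≥ (1.960)²·(1−r²)/r²
(1−r²)/r² = (1−0.265225)/0.265225 = 2.7704
n ≥ 2 + 3.8416·2.7704 = 2 + 10.6428 = 12.6428
⌈12.6428⌉ = 13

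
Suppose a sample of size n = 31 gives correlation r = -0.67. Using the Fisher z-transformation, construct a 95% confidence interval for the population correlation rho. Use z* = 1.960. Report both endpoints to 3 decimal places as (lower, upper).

(-0.828, -0.414)

z_r = atanh(-0.67) = -0.810743;  SE = 1/√(n−3) = 1/√28 = 0.188982
z-limits: -0.810743 ± 1.960·0.188982 = -0.810743 ± 0.370405 = [-1.181148, -0.440338]
ρ-limits: (tanh -1.181148, tanh -0.440338) = (-0.828, -0.414)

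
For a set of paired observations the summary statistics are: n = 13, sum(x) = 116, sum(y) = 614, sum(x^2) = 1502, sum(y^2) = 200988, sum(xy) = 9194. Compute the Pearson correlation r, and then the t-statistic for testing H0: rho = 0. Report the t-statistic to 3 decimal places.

S_xy = nΣxy − ΣxΣy = 13·9194 − 116·614 = 119522 − 71224 = 48298
S_xx = nΣx² − (Σx)² = 13·1502 − 116² = 19526 − 13456 = 6070
S_yy = nΣy² − (Σy)² = 13·200988 − 614² = 2612844 − 376996 = 2235848
r = S_xy / √(S_xx·S_yy) = 48298 / √(6070·2235848) = 48298 / √13571597360 = 48298 / 116497.1989 = 0.4146
t = r·√(n−2)/√(1−r²) = 0.4146·√11 / √(1−0.171893) = 1.375073 / 0.910004 = 1.511

1.511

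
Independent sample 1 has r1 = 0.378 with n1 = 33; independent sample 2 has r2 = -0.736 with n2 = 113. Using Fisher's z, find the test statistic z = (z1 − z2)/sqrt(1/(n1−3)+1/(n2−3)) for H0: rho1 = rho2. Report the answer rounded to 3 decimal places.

z1 = atanh(0.378) = 0.397724,  z2 = atanh(-0.736) = -0.941695
SE = √(1/(n1−3) + 1/(n2−3)) = √(1/30 + 1/110) = √(0.0333333 + 0.0090909) = √0.0424242 = 0.205971
z = (z1 − z2)/SE = (0.397724 − (-0.941695)) / 0.205971 = 1.339419 / 0.205971 = 6.503

6.503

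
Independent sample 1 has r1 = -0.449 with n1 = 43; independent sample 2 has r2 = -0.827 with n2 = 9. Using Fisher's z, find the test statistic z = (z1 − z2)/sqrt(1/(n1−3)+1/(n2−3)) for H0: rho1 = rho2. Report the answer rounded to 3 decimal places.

1.588

z1 = atanh(-0.449) = -0.483447,  z2 = atanh(-0.827) = -1.178569
SE = √(1/(n1−3) + 1/(n2−3)) = √(1/40 + 1/6) = √(0.0250000 + 0.1666667) = √0.1916667 = 0.437798
z = (z1 − z2)/SE = (-0.483447 − (-1.178569)) / 0.437798 = 0.695122 / 0.437798 = 1.588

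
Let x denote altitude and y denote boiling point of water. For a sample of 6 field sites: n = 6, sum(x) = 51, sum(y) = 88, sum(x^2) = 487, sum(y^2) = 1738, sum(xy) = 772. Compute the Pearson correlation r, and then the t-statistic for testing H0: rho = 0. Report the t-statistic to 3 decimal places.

0.314

S_xy = nΣxy − ΣxΣy = 6·772 − 51·88 = 4632 − 4488 = 144
S_xx = nΣx² − (Σx)² = 6·487 − 51² = 2922 − 2601 = 321
S_yy = nΣy² − (Σy)² = 6·1738 − 88² = 10428 − 7744 = 2684
r = S_xy / √(S_xx·S_yy) = 144 / √(321·2684) = 144 / √861564 = 144 / 928.2047 = 0.1551
t = r·√(n−2)/√(1−r²) = 0.1551·√4 / √(1−0.024056) = 0.310200 / 0.987899 = 0.314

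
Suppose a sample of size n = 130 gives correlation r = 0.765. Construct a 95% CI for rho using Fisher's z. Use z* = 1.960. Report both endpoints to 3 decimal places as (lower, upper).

Fisher z: z_r = atanh(r) = ½·ln((1+0.765)/(1−0.765)) = 1.008160
SE(z) = 1/√(n−3) = 1/√127 = 0.088736
95% ⇒ z* = 1.960; margin = 1.960·0.088736 = 0.173923
CI on z-scale: (0.834237, 1.182083)
Back-transform: tanh(0.834237) = 0.682745, tanh(1.182083) = 0.828107

(0.683, 0.828)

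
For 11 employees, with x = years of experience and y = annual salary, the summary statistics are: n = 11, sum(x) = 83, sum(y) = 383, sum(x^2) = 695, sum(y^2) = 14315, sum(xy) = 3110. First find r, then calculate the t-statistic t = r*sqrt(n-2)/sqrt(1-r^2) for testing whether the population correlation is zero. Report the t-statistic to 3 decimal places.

S_xy = nΣxy − ΣxΣy = 11·3110 − 83·383 = 34210 − 31789 = 2421
S_xx = nΣx² − (Σx)² = 11·695 − 83² = 7645 − 6889 = 756
S_yy = nΣy² − (Σy)² = 11·14315 − 383² = 157465 − 146689 = 10776
r = S_xy / √(S_xx·S_yy) = 2421 / √(756·10776) = 2421 / √8146656 = 2421 / 2854.2347 = 0.8482
t = r·√(n−2)/√(1−r²) = 0.8482·√9 / √(1−0.719443) = 2.544600 / 0.529676 = 4.804

4.804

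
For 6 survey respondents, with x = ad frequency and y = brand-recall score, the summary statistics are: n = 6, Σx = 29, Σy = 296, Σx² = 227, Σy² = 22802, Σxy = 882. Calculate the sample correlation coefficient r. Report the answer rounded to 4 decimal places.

-0.6502

Numerator: nΣxy − (Σx)(Σy) = 6·882 − (29)(296) = -3292
Denominator: √[(nΣx²−(Σx)²)(nΣy²−(Σy)²)]
  nΣx²−(Σx)² = 6·227 − 841 = 521;  nΣy²−(Σy)² = 6·22802 − 87616 = 49196
  √(521·49196) = √25631116 = 5062.7182
r = -3292 / 5062.7182 = -0.6502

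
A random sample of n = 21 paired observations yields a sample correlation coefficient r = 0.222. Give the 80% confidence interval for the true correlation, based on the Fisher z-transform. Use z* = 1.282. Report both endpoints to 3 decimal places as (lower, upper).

(-0.076, 0.484)

Fisher z: z_r = atanh(r) = ½·ln((1+0.222)/(1−0.222)) = 0.225759
SE(z) = 1/√(n−3) = 1/√18 = 0.235702
80% ⇒ z* = 1.282; margin = 1.282·0.235702 = 0.302170
CI on z-scale: (-0.076411, 0.527929)
Back-transform: tanh(-0.076411) = -0.076263, tanh(0.527929) = 0.483796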